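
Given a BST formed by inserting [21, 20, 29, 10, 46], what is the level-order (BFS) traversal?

Tree insertion order: [21, 20, 29, 10, 46]
Tree (level-order array): [21, 20, 29, 10, None, None, 46]
BFS from the root, enqueuing left then right child of each popped node:
  queue [21] -> pop 21, enqueue [20, 29], visited so far: [21]
  queue [20, 29] -> pop 20, enqueue [10], visited so far: [21, 20]
  queue [29, 10] -> pop 29, enqueue [46], visited so far: [21, 20, 29]
  queue [10, 46] -> pop 10, enqueue [none], visited so far: [21, 20, 29, 10]
  queue [46] -> pop 46, enqueue [none], visited so far: [21, 20, 29, 10, 46]
Result: [21, 20, 29, 10, 46]


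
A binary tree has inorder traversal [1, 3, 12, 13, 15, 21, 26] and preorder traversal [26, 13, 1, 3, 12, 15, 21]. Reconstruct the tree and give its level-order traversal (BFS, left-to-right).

Inorder:  [1, 3, 12, 13, 15, 21, 26]
Preorder: [26, 13, 1, 3, 12, 15, 21]
Algorithm: preorder visits root first, so consume preorder in order;
for each root, split the current inorder slice at that value into
left-subtree inorder and right-subtree inorder, then recurse.
Recursive splits:
  root=26; inorder splits into left=[1, 3, 12, 13, 15, 21], right=[]
  root=13; inorder splits into left=[1, 3, 12], right=[15, 21]
  root=1; inorder splits into left=[], right=[3, 12]
  root=3; inorder splits into left=[], right=[12]
  root=12; inorder splits into left=[], right=[]
  root=15; inorder splits into left=[], right=[21]
  root=21; inorder splits into left=[], right=[]
Reconstructed level-order: [26, 13, 1, 15, 3, 21, 12]


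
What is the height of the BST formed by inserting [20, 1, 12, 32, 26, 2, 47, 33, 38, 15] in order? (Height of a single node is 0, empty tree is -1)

Insertion order: [20, 1, 12, 32, 26, 2, 47, 33, 38, 15]
Tree (level-order array): [20, 1, 32, None, 12, 26, 47, 2, 15, None, None, 33, None, None, None, None, None, None, 38]
Compute height bottom-up (empty subtree = -1):
  height(2) = 1 + max(-1, -1) = 0
  height(15) = 1 + max(-1, -1) = 0
  height(12) = 1 + max(0, 0) = 1
  height(1) = 1 + max(-1, 1) = 2
  height(26) = 1 + max(-1, -1) = 0
  height(38) = 1 + max(-1, -1) = 0
  height(33) = 1 + max(-1, 0) = 1
  height(47) = 1 + max(1, -1) = 2
  height(32) = 1 + max(0, 2) = 3
  height(20) = 1 + max(2, 3) = 4
Height = 4


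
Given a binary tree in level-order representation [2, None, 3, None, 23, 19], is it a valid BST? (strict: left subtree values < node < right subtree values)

Level-order array: [2, None, 3, None, 23, 19]
Validate using subtree bounds (lo, hi): at each node, require lo < value < hi,
then recurse left with hi=value and right with lo=value.
Preorder trace (stopping at first violation):
  at node 2 with bounds (-inf, +inf): OK
  at node 3 with bounds (2, +inf): OK
  at node 23 with bounds (3, +inf): OK
  at node 19 with bounds (3, 23): OK
No violation found at any node.
Result: Valid BST


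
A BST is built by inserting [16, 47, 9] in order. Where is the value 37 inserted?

Starting tree (level order): [16, 9, 47]
Insertion path: 16 -> 47
Result: insert 37 as left child of 47
Final tree (level order): [16, 9, 47, None, None, 37]


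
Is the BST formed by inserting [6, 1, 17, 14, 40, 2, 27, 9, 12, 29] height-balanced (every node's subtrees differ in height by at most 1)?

Tree (level-order array): [6, 1, 17, None, 2, 14, 40, None, None, 9, None, 27, None, None, 12, None, 29]
Definition: a tree is height-balanced if, at every node, |h(left) - h(right)| <= 1 (empty subtree has height -1).
Bottom-up per-node check:
  node 2: h_left=-1, h_right=-1, diff=0 [OK], height=0
  node 1: h_left=-1, h_right=0, diff=1 [OK], height=1
  node 12: h_left=-1, h_right=-1, diff=0 [OK], height=0
  node 9: h_left=-1, h_right=0, diff=1 [OK], height=1
  node 14: h_left=1, h_right=-1, diff=2 [FAIL (|1--1|=2 > 1)], height=2
  node 29: h_left=-1, h_right=-1, diff=0 [OK], height=0
  node 27: h_left=-1, h_right=0, diff=1 [OK], height=1
  node 40: h_left=1, h_right=-1, diff=2 [FAIL (|1--1|=2 > 1)], height=2
  node 17: h_left=2, h_right=2, diff=0 [OK], height=3
  node 6: h_left=1, h_right=3, diff=2 [FAIL (|1-3|=2 > 1)], height=4
Node 14 violates the condition: |1 - -1| = 2 > 1.
Result: Not balanced


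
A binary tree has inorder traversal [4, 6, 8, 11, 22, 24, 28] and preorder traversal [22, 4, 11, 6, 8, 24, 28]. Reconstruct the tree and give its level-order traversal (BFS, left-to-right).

Inorder:  [4, 6, 8, 11, 22, 24, 28]
Preorder: [22, 4, 11, 6, 8, 24, 28]
Algorithm: preorder visits root first, so consume preorder in order;
for each root, split the current inorder slice at that value into
left-subtree inorder and right-subtree inorder, then recurse.
Recursive splits:
  root=22; inorder splits into left=[4, 6, 8, 11], right=[24, 28]
  root=4; inorder splits into left=[], right=[6, 8, 11]
  root=11; inorder splits into left=[6, 8], right=[]
  root=6; inorder splits into left=[], right=[8]
  root=8; inorder splits into left=[], right=[]
  root=24; inorder splits into left=[], right=[28]
  root=28; inorder splits into left=[], right=[]
Reconstructed level-order: [22, 4, 24, 11, 28, 6, 8]


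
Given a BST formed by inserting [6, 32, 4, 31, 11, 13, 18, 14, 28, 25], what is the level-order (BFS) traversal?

Tree insertion order: [6, 32, 4, 31, 11, 13, 18, 14, 28, 25]
Tree (level-order array): [6, 4, 32, None, None, 31, None, 11, None, None, 13, None, 18, 14, 28, None, None, 25]
BFS from the root, enqueuing left then right child of each popped node:
  queue [6] -> pop 6, enqueue [4, 32], visited so far: [6]
  queue [4, 32] -> pop 4, enqueue [none], visited so far: [6, 4]
  queue [32] -> pop 32, enqueue [31], visited so far: [6, 4, 32]
  queue [31] -> pop 31, enqueue [11], visited so far: [6, 4, 32, 31]
  queue [11] -> pop 11, enqueue [13], visited so far: [6, 4, 32, 31, 11]
  queue [13] -> pop 13, enqueue [18], visited so far: [6, 4, 32, 31, 11, 13]
  queue [18] -> pop 18, enqueue [14, 28], visited so far: [6, 4, 32, 31, 11, 13, 18]
  queue [14, 28] -> pop 14, enqueue [none], visited so far: [6, 4, 32, 31, 11, 13, 18, 14]
  queue [28] -> pop 28, enqueue [25], visited so far: [6, 4, 32, 31, 11, 13, 18, 14, 28]
  queue [25] -> pop 25, enqueue [none], visited so far: [6, 4, 32, 31, 11, 13, 18, 14, 28, 25]
Result: [6, 4, 32, 31, 11, 13, 18, 14, 28, 25]


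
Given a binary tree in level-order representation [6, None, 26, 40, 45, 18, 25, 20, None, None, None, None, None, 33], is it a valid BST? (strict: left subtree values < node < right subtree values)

Level-order array: [6, None, 26, 40, 45, 18, 25, 20, None, None, None, None, None, 33]
Validate using subtree bounds (lo, hi): at each node, require lo < value < hi,
then recurse left with hi=value and right with lo=value.
Preorder trace (stopping at first violation):
  at node 6 with bounds (-inf, +inf): OK
  at node 26 with bounds (6, +inf): OK
  at node 40 with bounds (6, 26): VIOLATION
Node 40 violates its bound: not (6 < 40 < 26).
Result: Not a valid BST


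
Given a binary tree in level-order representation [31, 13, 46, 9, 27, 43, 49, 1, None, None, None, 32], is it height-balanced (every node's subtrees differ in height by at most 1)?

Tree (level-order array): [31, 13, 46, 9, 27, 43, 49, 1, None, None, None, 32]
Definition: a tree is height-balanced if, at every node, |h(left) - h(right)| <= 1 (empty subtree has height -1).
Bottom-up per-node check:
  node 1: h_left=-1, h_right=-1, diff=0 [OK], height=0
  node 9: h_left=0, h_right=-1, diff=1 [OK], height=1
  node 27: h_left=-1, h_right=-1, diff=0 [OK], height=0
  node 13: h_left=1, h_right=0, diff=1 [OK], height=2
  node 32: h_left=-1, h_right=-1, diff=0 [OK], height=0
  node 43: h_left=0, h_right=-1, diff=1 [OK], height=1
  node 49: h_left=-1, h_right=-1, diff=0 [OK], height=0
  node 46: h_left=1, h_right=0, diff=1 [OK], height=2
  node 31: h_left=2, h_right=2, diff=0 [OK], height=3
All nodes satisfy the balance condition.
Result: Balanced


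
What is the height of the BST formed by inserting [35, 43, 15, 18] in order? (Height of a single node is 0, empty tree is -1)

Insertion order: [35, 43, 15, 18]
Tree (level-order array): [35, 15, 43, None, 18]
Compute height bottom-up (empty subtree = -1):
  height(18) = 1 + max(-1, -1) = 0
  height(15) = 1 + max(-1, 0) = 1
  height(43) = 1 + max(-1, -1) = 0
  height(35) = 1 + max(1, 0) = 2
Height = 2


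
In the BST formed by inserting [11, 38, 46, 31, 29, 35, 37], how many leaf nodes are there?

Tree built from: [11, 38, 46, 31, 29, 35, 37]
Tree (level-order array): [11, None, 38, 31, 46, 29, 35, None, None, None, None, None, 37]
Rule: A leaf has 0 children.
Per-node child counts:
  node 11: 1 child(ren)
  node 38: 2 child(ren)
  node 31: 2 child(ren)
  node 29: 0 child(ren)
  node 35: 1 child(ren)
  node 37: 0 child(ren)
  node 46: 0 child(ren)
Matching nodes: [29, 37, 46]
Count of leaf nodes: 3


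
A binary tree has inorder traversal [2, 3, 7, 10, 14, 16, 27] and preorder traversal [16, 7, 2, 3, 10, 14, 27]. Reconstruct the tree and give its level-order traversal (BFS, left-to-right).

Inorder:  [2, 3, 7, 10, 14, 16, 27]
Preorder: [16, 7, 2, 3, 10, 14, 27]
Algorithm: preorder visits root first, so consume preorder in order;
for each root, split the current inorder slice at that value into
left-subtree inorder and right-subtree inorder, then recurse.
Recursive splits:
  root=16; inorder splits into left=[2, 3, 7, 10, 14], right=[27]
  root=7; inorder splits into left=[2, 3], right=[10, 14]
  root=2; inorder splits into left=[], right=[3]
  root=3; inorder splits into left=[], right=[]
  root=10; inorder splits into left=[], right=[14]
  root=14; inorder splits into left=[], right=[]
  root=27; inorder splits into left=[], right=[]
Reconstructed level-order: [16, 7, 27, 2, 10, 3, 14]


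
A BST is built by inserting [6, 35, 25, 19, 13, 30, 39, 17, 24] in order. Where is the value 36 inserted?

Starting tree (level order): [6, None, 35, 25, 39, 19, 30, None, None, 13, 24, None, None, None, 17]
Insertion path: 6 -> 35 -> 39
Result: insert 36 as left child of 39
Final tree (level order): [6, None, 35, 25, 39, 19, 30, 36, None, 13, 24, None, None, None, None, None, 17]


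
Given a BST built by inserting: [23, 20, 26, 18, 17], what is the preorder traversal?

Tree insertion order: [23, 20, 26, 18, 17]
Tree (level-order array): [23, 20, 26, 18, None, None, None, 17]
Preorder traversal: [23, 20, 18, 17, 26]


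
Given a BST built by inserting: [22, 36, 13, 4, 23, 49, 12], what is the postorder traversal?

Tree insertion order: [22, 36, 13, 4, 23, 49, 12]
Tree (level-order array): [22, 13, 36, 4, None, 23, 49, None, 12]
Postorder traversal: [12, 4, 13, 23, 49, 36, 22]


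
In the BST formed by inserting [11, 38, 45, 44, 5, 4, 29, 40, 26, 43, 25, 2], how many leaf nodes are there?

Tree built from: [11, 38, 45, 44, 5, 4, 29, 40, 26, 43, 25, 2]
Tree (level-order array): [11, 5, 38, 4, None, 29, 45, 2, None, 26, None, 44, None, None, None, 25, None, 40, None, None, None, None, 43]
Rule: A leaf has 0 children.
Per-node child counts:
  node 11: 2 child(ren)
  node 5: 1 child(ren)
  node 4: 1 child(ren)
  node 2: 0 child(ren)
  node 38: 2 child(ren)
  node 29: 1 child(ren)
  node 26: 1 child(ren)
  node 25: 0 child(ren)
  node 45: 1 child(ren)
  node 44: 1 child(ren)
  node 40: 1 child(ren)
  node 43: 0 child(ren)
Matching nodes: [2, 25, 43]
Count of leaf nodes: 3


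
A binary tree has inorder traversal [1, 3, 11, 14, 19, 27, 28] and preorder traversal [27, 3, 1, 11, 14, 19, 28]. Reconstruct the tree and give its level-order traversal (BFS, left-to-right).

Inorder:  [1, 3, 11, 14, 19, 27, 28]
Preorder: [27, 3, 1, 11, 14, 19, 28]
Algorithm: preorder visits root first, so consume preorder in order;
for each root, split the current inorder slice at that value into
left-subtree inorder and right-subtree inorder, then recurse.
Recursive splits:
  root=27; inorder splits into left=[1, 3, 11, 14, 19], right=[28]
  root=3; inorder splits into left=[1], right=[11, 14, 19]
  root=1; inorder splits into left=[], right=[]
  root=11; inorder splits into left=[], right=[14, 19]
  root=14; inorder splits into left=[], right=[19]
  root=19; inorder splits into left=[], right=[]
  root=28; inorder splits into left=[], right=[]
Reconstructed level-order: [27, 3, 28, 1, 11, 14, 19]


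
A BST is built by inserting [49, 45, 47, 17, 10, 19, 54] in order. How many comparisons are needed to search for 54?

Search path for 54: 49 -> 54
Found: True
Comparisons: 2


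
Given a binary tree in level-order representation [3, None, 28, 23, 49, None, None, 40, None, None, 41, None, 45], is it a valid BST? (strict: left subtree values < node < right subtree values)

Level-order array: [3, None, 28, 23, 49, None, None, 40, None, None, 41, None, 45]
Validate using subtree bounds (lo, hi): at each node, require lo < value < hi,
then recurse left with hi=value and right with lo=value.
Preorder trace (stopping at first violation):
  at node 3 with bounds (-inf, +inf): OK
  at node 28 with bounds (3, +inf): OK
  at node 23 with bounds (3, 28): OK
  at node 49 with bounds (28, +inf): OK
  at node 40 with bounds (28, 49): OK
  at node 41 with bounds (40, 49): OK
  at node 45 with bounds (41, 49): OK
No violation found at any node.
Result: Valid BST


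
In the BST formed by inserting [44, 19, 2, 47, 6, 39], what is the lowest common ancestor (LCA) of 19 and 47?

Tree insertion order: [44, 19, 2, 47, 6, 39]
Tree (level-order array): [44, 19, 47, 2, 39, None, None, None, 6]
In a BST, the LCA of p=19, q=47 is the first node v on the
root-to-leaf path with p <= v <= q (go left if both < v, right if both > v).
Walk from root:
  at 44: 19 <= 44 <= 47, this is the LCA
LCA = 44


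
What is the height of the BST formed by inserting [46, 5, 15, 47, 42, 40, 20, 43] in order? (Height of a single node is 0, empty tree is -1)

Insertion order: [46, 5, 15, 47, 42, 40, 20, 43]
Tree (level-order array): [46, 5, 47, None, 15, None, None, None, 42, 40, 43, 20]
Compute height bottom-up (empty subtree = -1):
  height(20) = 1 + max(-1, -1) = 0
  height(40) = 1 + max(0, -1) = 1
  height(43) = 1 + max(-1, -1) = 0
  height(42) = 1 + max(1, 0) = 2
  height(15) = 1 + max(-1, 2) = 3
  height(5) = 1 + max(-1, 3) = 4
  height(47) = 1 + max(-1, -1) = 0
  height(46) = 1 + max(4, 0) = 5
Height = 5


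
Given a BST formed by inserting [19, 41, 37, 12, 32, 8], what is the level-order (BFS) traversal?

Tree insertion order: [19, 41, 37, 12, 32, 8]
Tree (level-order array): [19, 12, 41, 8, None, 37, None, None, None, 32]
BFS from the root, enqueuing left then right child of each popped node:
  queue [19] -> pop 19, enqueue [12, 41], visited so far: [19]
  queue [12, 41] -> pop 12, enqueue [8], visited so far: [19, 12]
  queue [41, 8] -> pop 41, enqueue [37], visited so far: [19, 12, 41]
  queue [8, 37] -> pop 8, enqueue [none], visited so far: [19, 12, 41, 8]
  queue [37] -> pop 37, enqueue [32], visited so far: [19, 12, 41, 8, 37]
  queue [32] -> pop 32, enqueue [none], visited so far: [19, 12, 41, 8, 37, 32]
Result: [19, 12, 41, 8, 37, 32]


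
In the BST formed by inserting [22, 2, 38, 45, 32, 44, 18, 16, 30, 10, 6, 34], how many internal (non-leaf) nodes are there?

Tree built from: [22, 2, 38, 45, 32, 44, 18, 16, 30, 10, 6, 34]
Tree (level-order array): [22, 2, 38, None, 18, 32, 45, 16, None, 30, 34, 44, None, 10, None, None, None, None, None, None, None, 6]
Rule: An internal node has at least one child.
Per-node child counts:
  node 22: 2 child(ren)
  node 2: 1 child(ren)
  node 18: 1 child(ren)
  node 16: 1 child(ren)
  node 10: 1 child(ren)
  node 6: 0 child(ren)
  node 38: 2 child(ren)
  node 32: 2 child(ren)
  node 30: 0 child(ren)
  node 34: 0 child(ren)
  node 45: 1 child(ren)
  node 44: 0 child(ren)
Matching nodes: [22, 2, 18, 16, 10, 38, 32, 45]
Count of internal (non-leaf) nodes: 8


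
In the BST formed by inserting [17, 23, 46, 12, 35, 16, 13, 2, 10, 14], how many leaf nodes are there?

Tree built from: [17, 23, 46, 12, 35, 16, 13, 2, 10, 14]
Tree (level-order array): [17, 12, 23, 2, 16, None, 46, None, 10, 13, None, 35, None, None, None, None, 14]
Rule: A leaf has 0 children.
Per-node child counts:
  node 17: 2 child(ren)
  node 12: 2 child(ren)
  node 2: 1 child(ren)
  node 10: 0 child(ren)
  node 16: 1 child(ren)
  node 13: 1 child(ren)
  node 14: 0 child(ren)
  node 23: 1 child(ren)
  node 46: 1 child(ren)
  node 35: 0 child(ren)
Matching nodes: [10, 14, 35]
Count of leaf nodes: 3


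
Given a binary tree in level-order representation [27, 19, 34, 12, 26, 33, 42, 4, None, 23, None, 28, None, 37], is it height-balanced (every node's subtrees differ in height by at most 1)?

Tree (level-order array): [27, 19, 34, 12, 26, 33, 42, 4, None, 23, None, 28, None, 37]
Definition: a tree is height-balanced if, at every node, |h(left) - h(right)| <= 1 (empty subtree has height -1).
Bottom-up per-node check:
  node 4: h_left=-1, h_right=-1, diff=0 [OK], height=0
  node 12: h_left=0, h_right=-1, diff=1 [OK], height=1
  node 23: h_left=-1, h_right=-1, diff=0 [OK], height=0
  node 26: h_left=0, h_right=-1, diff=1 [OK], height=1
  node 19: h_left=1, h_right=1, diff=0 [OK], height=2
  node 28: h_left=-1, h_right=-1, diff=0 [OK], height=0
  node 33: h_left=0, h_right=-1, diff=1 [OK], height=1
  node 37: h_left=-1, h_right=-1, diff=0 [OK], height=0
  node 42: h_left=0, h_right=-1, diff=1 [OK], height=1
  node 34: h_left=1, h_right=1, diff=0 [OK], height=2
  node 27: h_left=2, h_right=2, diff=0 [OK], height=3
All nodes satisfy the balance condition.
Result: Balanced


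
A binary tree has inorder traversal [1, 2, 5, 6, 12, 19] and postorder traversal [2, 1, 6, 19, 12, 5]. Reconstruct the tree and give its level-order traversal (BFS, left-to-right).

Inorder:   [1, 2, 5, 6, 12, 19]
Postorder: [2, 1, 6, 19, 12, 5]
Algorithm: postorder visits root last, so walk postorder right-to-left;
each value is the root of the current inorder slice — split it at that
value, recurse on the right subtree first, then the left.
Recursive splits:
  root=5; inorder splits into left=[1, 2], right=[6, 12, 19]
  root=12; inorder splits into left=[6], right=[19]
  root=19; inorder splits into left=[], right=[]
  root=6; inorder splits into left=[], right=[]
  root=1; inorder splits into left=[], right=[2]
  root=2; inorder splits into left=[], right=[]
Reconstructed level-order: [5, 1, 12, 2, 6, 19]


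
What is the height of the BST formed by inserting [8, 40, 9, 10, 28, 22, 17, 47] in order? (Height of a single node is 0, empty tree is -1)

Insertion order: [8, 40, 9, 10, 28, 22, 17, 47]
Tree (level-order array): [8, None, 40, 9, 47, None, 10, None, None, None, 28, 22, None, 17]
Compute height bottom-up (empty subtree = -1):
  height(17) = 1 + max(-1, -1) = 0
  height(22) = 1 + max(0, -1) = 1
  height(28) = 1 + max(1, -1) = 2
  height(10) = 1 + max(-1, 2) = 3
  height(9) = 1 + max(-1, 3) = 4
  height(47) = 1 + max(-1, -1) = 0
  height(40) = 1 + max(4, 0) = 5
  height(8) = 1 + max(-1, 5) = 6
Height = 6


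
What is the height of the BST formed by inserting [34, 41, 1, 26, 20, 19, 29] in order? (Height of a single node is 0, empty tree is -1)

Insertion order: [34, 41, 1, 26, 20, 19, 29]
Tree (level-order array): [34, 1, 41, None, 26, None, None, 20, 29, 19]
Compute height bottom-up (empty subtree = -1):
  height(19) = 1 + max(-1, -1) = 0
  height(20) = 1 + max(0, -1) = 1
  height(29) = 1 + max(-1, -1) = 0
  height(26) = 1 + max(1, 0) = 2
  height(1) = 1 + max(-1, 2) = 3
  height(41) = 1 + max(-1, -1) = 0
  height(34) = 1 + max(3, 0) = 4
Height = 4


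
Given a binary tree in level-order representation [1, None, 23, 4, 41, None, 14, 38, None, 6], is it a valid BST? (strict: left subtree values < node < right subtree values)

Level-order array: [1, None, 23, 4, 41, None, 14, 38, None, 6]
Validate using subtree bounds (lo, hi): at each node, require lo < value < hi,
then recurse left with hi=value and right with lo=value.
Preorder trace (stopping at first violation):
  at node 1 with bounds (-inf, +inf): OK
  at node 23 with bounds (1, +inf): OK
  at node 4 with bounds (1, 23): OK
  at node 14 with bounds (4, 23): OK
  at node 6 with bounds (4, 14): OK
  at node 41 with bounds (23, +inf): OK
  at node 38 with bounds (23, 41): OK
No violation found at any node.
Result: Valid BST


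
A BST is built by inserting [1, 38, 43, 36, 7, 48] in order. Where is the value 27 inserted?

Starting tree (level order): [1, None, 38, 36, 43, 7, None, None, 48]
Insertion path: 1 -> 38 -> 36 -> 7
Result: insert 27 as right child of 7
Final tree (level order): [1, None, 38, 36, 43, 7, None, None, 48, None, 27]


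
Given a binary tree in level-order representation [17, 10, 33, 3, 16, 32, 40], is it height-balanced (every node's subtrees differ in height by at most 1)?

Tree (level-order array): [17, 10, 33, 3, 16, 32, 40]
Definition: a tree is height-balanced if, at every node, |h(left) - h(right)| <= 1 (empty subtree has height -1).
Bottom-up per-node check:
  node 3: h_left=-1, h_right=-1, diff=0 [OK], height=0
  node 16: h_left=-1, h_right=-1, diff=0 [OK], height=0
  node 10: h_left=0, h_right=0, diff=0 [OK], height=1
  node 32: h_left=-1, h_right=-1, diff=0 [OK], height=0
  node 40: h_left=-1, h_right=-1, diff=0 [OK], height=0
  node 33: h_left=0, h_right=0, diff=0 [OK], height=1
  node 17: h_left=1, h_right=1, diff=0 [OK], height=2
All nodes satisfy the balance condition.
Result: Balanced


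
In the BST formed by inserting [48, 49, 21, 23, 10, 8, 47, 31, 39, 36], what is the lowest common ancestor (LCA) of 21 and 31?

Tree insertion order: [48, 49, 21, 23, 10, 8, 47, 31, 39, 36]
Tree (level-order array): [48, 21, 49, 10, 23, None, None, 8, None, None, 47, None, None, 31, None, None, 39, 36]
In a BST, the LCA of p=21, q=31 is the first node v on the
root-to-leaf path with p <= v <= q (go left if both < v, right if both > v).
Walk from root:
  at 48: both 21 and 31 < 48, go left
  at 21: 21 <= 21 <= 31, this is the LCA
LCA = 21


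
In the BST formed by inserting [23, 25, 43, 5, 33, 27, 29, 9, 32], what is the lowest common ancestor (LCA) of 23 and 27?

Tree insertion order: [23, 25, 43, 5, 33, 27, 29, 9, 32]
Tree (level-order array): [23, 5, 25, None, 9, None, 43, None, None, 33, None, 27, None, None, 29, None, 32]
In a BST, the LCA of p=23, q=27 is the first node v on the
root-to-leaf path with p <= v <= q (go left if both < v, right if both > v).
Walk from root:
  at 23: 23 <= 23 <= 27, this is the LCA
LCA = 23


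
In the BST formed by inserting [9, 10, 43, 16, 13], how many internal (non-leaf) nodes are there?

Tree built from: [9, 10, 43, 16, 13]
Tree (level-order array): [9, None, 10, None, 43, 16, None, 13]
Rule: An internal node has at least one child.
Per-node child counts:
  node 9: 1 child(ren)
  node 10: 1 child(ren)
  node 43: 1 child(ren)
  node 16: 1 child(ren)
  node 13: 0 child(ren)
Matching nodes: [9, 10, 43, 16]
Count of internal (non-leaf) nodes: 4


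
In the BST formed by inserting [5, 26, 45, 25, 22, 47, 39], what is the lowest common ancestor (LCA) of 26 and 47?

Tree insertion order: [5, 26, 45, 25, 22, 47, 39]
Tree (level-order array): [5, None, 26, 25, 45, 22, None, 39, 47]
In a BST, the LCA of p=26, q=47 is the first node v on the
root-to-leaf path with p <= v <= q (go left if both < v, right if both > v).
Walk from root:
  at 5: both 26 and 47 > 5, go right
  at 26: 26 <= 26 <= 47, this is the LCA
LCA = 26


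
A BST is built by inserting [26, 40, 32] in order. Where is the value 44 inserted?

Starting tree (level order): [26, None, 40, 32]
Insertion path: 26 -> 40
Result: insert 44 as right child of 40
Final tree (level order): [26, None, 40, 32, 44]


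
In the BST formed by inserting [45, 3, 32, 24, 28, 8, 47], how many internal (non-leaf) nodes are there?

Tree built from: [45, 3, 32, 24, 28, 8, 47]
Tree (level-order array): [45, 3, 47, None, 32, None, None, 24, None, 8, 28]
Rule: An internal node has at least one child.
Per-node child counts:
  node 45: 2 child(ren)
  node 3: 1 child(ren)
  node 32: 1 child(ren)
  node 24: 2 child(ren)
  node 8: 0 child(ren)
  node 28: 0 child(ren)
  node 47: 0 child(ren)
Matching nodes: [45, 3, 32, 24]
Count of internal (non-leaf) nodes: 4


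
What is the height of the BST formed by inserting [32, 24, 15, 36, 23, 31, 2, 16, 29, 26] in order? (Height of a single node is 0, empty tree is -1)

Insertion order: [32, 24, 15, 36, 23, 31, 2, 16, 29, 26]
Tree (level-order array): [32, 24, 36, 15, 31, None, None, 2, 23, 29, None, None, None, 16, None, 26]
Compute height bottom-up (empty subtree = -1):
  height(2) = 1 + max(-1, -1) = 0
  height(16) = 1 + max(-1, -1) = 0
  height(23) = 1 + max(0, -1) = 1
  height(15) = 1 + max(0, 1) = 2
  height(26) = 1 + max(-1, -1) = 0
  height(29) = 1 + max(0, -1) = 1
  height(31) = 1 + max(1, -1) = 2
  height(24) = 1 + max(2, 2) = 3
  height(36) = 1 + max(-1, -1) = 0
  height(32) = 1 + max(3, 0) = 4
Height = 4


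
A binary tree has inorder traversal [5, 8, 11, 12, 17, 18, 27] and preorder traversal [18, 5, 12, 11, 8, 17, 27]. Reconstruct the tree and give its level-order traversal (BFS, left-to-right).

Inorder:  [5, 8, 11, 12, 17, 18, 27]
Preorder: [18, 5, 12, 11, 8, 17, 27]
Algorithm: preorder visits root first, so consume preorder in order;
for each root, split the current inorder slice at that value into
left-subtree inorder and right-subtree inorder, then recurse.
Recursive splits:
  root=18; inorder splits into left=[5, 8, 11, 12, 17], right=[27]
  root=5; inorder splits into left=[], right=[8, 11, 12, 17]
  root=12; inorder splits into left=[8, 11], right=[17]
  root=11; inorder splits into left=[8], right=[]
  root=8; inorder splits into left=[], right=[]
  root=17; inorder splits into left=[], right=[]
  root=27; inorder splits into left=[], right=[]
Reconstructed level-order: [18, 5, 27, 12, 11, 17, 8]


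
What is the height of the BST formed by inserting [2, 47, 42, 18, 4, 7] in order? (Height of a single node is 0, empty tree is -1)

Insertion order: [2, 47, 42, 18, 4, 7]
Tree (level-order array): [2, None, 47, 42, None, 18, None, 4, None, None, 7]
Compute height bottom-up (empty subtree = -1):
  height(7) = 1 + max(-1, -1) = 0
  height(4) = 1 + max(-1, 0) = 1
  height(18) = 1 + max(1, -1) = 2
  height(42) = 1 + max(2, -1) = 3
  height(47) = 1 + max(3, -1) = 4
  height(2) = 1 + max(-1, 4) = 5
Height = 5


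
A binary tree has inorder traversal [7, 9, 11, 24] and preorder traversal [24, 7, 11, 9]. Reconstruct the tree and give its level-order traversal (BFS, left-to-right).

Inorder:  [7, 9, 11, 24]
Preorder: [24, 7, 11, 9]
Algorithm: preorder visits root first, so consume preorder in order;
for each root, split the current inorder slice at that value into
left-subtree inorder and right-subtree inorder, then recurse.
Recursive splits:
  root=24; inorder splits into left=[7, 9, 11], right=[]
  root=7; inorder splits into left=[], right=[9, 11]
  root=11; inorder splits into left=[9], right=[]
  root=9; inorder splits into left=[], right=[]
Reconstructed level-order: [24, 7, 11, 9]


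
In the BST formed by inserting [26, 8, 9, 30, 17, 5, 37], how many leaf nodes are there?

Tree built from: [26, 8, 9, 30, 17, 5, 37]
Tree (level-order array): [26, 8, 30, 5, 9, None, 37, None, None, None, 17]
Rule: A leaf has 0 children.
Per-node child counts:
  node 26: 2 child(ren)
  node 8: 2 child(ren)
  node 5: 0 child(ren)
  node 9: 1 child(ren)
  node 17: 0 child(ren)
  node 30: 1 child(ren)
  node 37: 0 child(ren)
Matching nodes: [5, 17, 37]
Count of leaf nodes: 3


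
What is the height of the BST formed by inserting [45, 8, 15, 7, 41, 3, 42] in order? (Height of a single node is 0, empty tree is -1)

Insertion order: [45, 8, 15, 7, 41, 3, 42]
Tree (level-order array): [45, 8, None, 7, 15, 3, None, None, 41, None, None, None, 42]
Compute height bottom-up (empty subtree = -1):
  height(3) = 1 + max(-1, -1) = 0
  height(7) = 1 + max(0, -1) = 1
  height(42) = 1 + max(-1, -1) = 0
  height(41) = 1 + max(-1, 0) = 1
  height(15) = 1 + max(-1, 1) = 2
  height(8) = 1 + max(1, 2) = 3
  height(45) = 1 + max(3, -1) = 4
Height = 4


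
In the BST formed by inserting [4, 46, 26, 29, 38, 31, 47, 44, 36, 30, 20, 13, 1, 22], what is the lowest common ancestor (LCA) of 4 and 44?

Tree insertion order: [4, 46, 26, 29, 38, 31, 47, 44, 36, 30, 20, 13, 1, 22]
Tree (level-order array): [4, 1, 46, None, None, 26, 47, 20, 29, None, None, 13, 22, None, 38, None, None, None, None, 31, 44, 30, 36]
In a BST, the LCA of p=4, q=44 is the first node v on the
root-to-leaf path with p <= v <= q (go left if both < v, right if both > v).
Walk from root:
  at 4: 4 <= 4 <= 44, this is the LCA
LCA = 4


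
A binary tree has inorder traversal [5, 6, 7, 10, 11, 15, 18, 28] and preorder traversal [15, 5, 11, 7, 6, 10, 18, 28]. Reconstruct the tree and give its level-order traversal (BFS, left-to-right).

Inorder:  [5, 6, 7, 10, 11, 15, 18, 28]
Preorder: [15, 5, 11, 7, 6, 10, 18, 28]
Algorithm: preorder visits root first, so consume preorder in order;
for each root, split the current inorder slice at that value into
left-subtree inorder and right-subtree inorder, then recurse.
Recursive splits:
  root=15; inorder splits into left=[5, 6, 7, 10, 11], right=[18, 28]
  root=5; inorder splits into left=[], right=[6, 7, 10, 11]
  root=11; inorder splits into left=[6, 7, 10], right=[]
  root=7; inorder splits into left=[6], right=[10]
  root=6; inorder splits into left=[], right=[]
  root=10; inorder splits into left=[], right=[]
  root=18; inorder splits into left=[], right=[28]
  root=28; inorder splits into left=[], right=[]
Reconstructed level-order: [15, 5, 18, 11, 28, 7, 6, 10]


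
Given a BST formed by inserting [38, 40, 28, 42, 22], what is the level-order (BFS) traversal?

Tree insertion order: [38, 40, 28, 42, 22]
Tree (level-order array): [38, 28, 40, 22, None, None, 42]
BFS from the root, enqueuing left then right child of each popped node:
  queue [38] -> pop 38, enqueue [28, 40], visited so far: [38]
  queue [28, 40] -> pop 28, enqueue [22], visited so far: [38, 28]
  queue [40, 22] -> pop 40, enqueue [42], visited so far: [38, 28, 40]
  queue [22, 42] -> pop 22, enqueue [none], visited so far: [38, 28, 40, 22]
  queue [42] -> pop 42, enqueue [none], visited so far: [38, 28, 40, 22, 42]
Result: [38, 28, 40, 22, 42]


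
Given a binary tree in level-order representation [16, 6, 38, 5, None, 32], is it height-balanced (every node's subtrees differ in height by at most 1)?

Tree (level-order array): [16, 6, 38, 5, None, 32]
Definition: a tree is height-balanced if, at every node, |h(left) - h(right)| <= 1 (empty subtree has height -1).
Bottom-up per-node check:
  node 5: h_left=-1, h_right=-1, diff=0 [OK], height=0
  node 6: h_left=0, h_right=-1, diff=1 [OK], height=1
  node 32: h_left=-1, h_right=-1, diff=0 [OK], height=0
  node 38: h_left=0, h_right=-1, diff=1 [OK], height=1
  node 16: h_left=1, h_right=1, diff=0 [OK], height=2
All nodes satisfy the balance condition.
Result: Balanced


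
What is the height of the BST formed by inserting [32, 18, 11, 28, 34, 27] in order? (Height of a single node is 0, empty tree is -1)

Insertion order: [32, 18, 11, 28, 34, 27]
Tree (level-order array): [32, 18, 34, 11, 28, None, None, None, None, 27]
Compute height bottom-up (empty subtree = -1):
  height(11) = 1 + max(-1, -1) = 0
  height(27) = 1 + max(-1, -1) = 0
  height(28) = 1 + max(0, -1) = 1
  height(18) = 1 + max(0, 1) = 2
  height(34) = 1 + max(-1, -1) = 0
  height(32) = 1 + max(2, 0) = 3
Height = 3


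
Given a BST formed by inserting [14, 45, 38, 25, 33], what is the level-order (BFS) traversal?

Tree insertion order: [14, 45, 38, 25, 33]
Tree (level-order array): [14, None, 45, 38, None, 25, None, None, 33]
BFS from the root, enqueuing left then right child of each popped node:
  queue [14] -> pop 14, enqueue [45], visited so far: [14]
  queue [45] -> pop 45, enqueue [38], visited so far: [14, 45]
  queue [38] -> pop 38, enqueue [25], visited so far: [14, 45, 38]
  queue [25] -> pop 25, enqueue [33], visited so far: [14, 45, 38, 25]
  queue [33] -> pop 33, enqueue [none], visited so far: [14, 45, 38, 25, 33]
Result: [14, 45, 38, 25, 33]


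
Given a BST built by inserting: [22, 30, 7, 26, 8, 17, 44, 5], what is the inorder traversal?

Tree insertion order: [22, 30, 7, 26, 8, 17, 44, 5]
Tree (level-order array): [22, 7, 30, 5, 8, 26, 44, None, None, None, 17]
Inorder traversal: [5, 7, 8, 17, 22, 26, 30, 44]


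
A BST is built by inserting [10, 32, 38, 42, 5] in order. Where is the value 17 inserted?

Starting tree (level order): [10, 5, 32, None, None, None, 38, None, 42]
Insertion path: 10 -> 32
Result: insert 17 as left child of 32
Final tree (level order): [10, 5, 32, None, None, 17, 38, None, None, None, 42]


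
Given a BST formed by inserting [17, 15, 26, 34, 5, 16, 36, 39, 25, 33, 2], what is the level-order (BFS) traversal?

Tree insertion order: [17, 15, 26, 34, 5, 16, 36, 39, 25, 33, 2]
Tree (level-order array): [17, 15, 26, 5, 16, 25, 34, 2, None, None, None, None, None, 33, 36, None, None, None, None, None, 39]
BFS from the root, enqueuing left then right child of each popped node:
  queue [17] -> pop 17, enqueue [15, 26], visited so far: [17]
  queue [15, 26] -> pop 15, enqueue [5, 16], visited so far: [17, 15]
  queue [26, 5, 16] -> pop 26, enqueue [25, 34], visited so far: [17, 15, 26]
  queue [5, 16, 25, 34] -> pop 5, enqueue [2], visited so far: [17, 15, 26, 5]
  queue [16, 25, 34, 2] -> pop 16, enqueue [none], visited so far: [17, 15, 26, 5, 16]
  queue [25, 34, 2] -> pop 25, enqueue [none], visited so far: [17, 15, 26, 5, 16, 25]
  queue [34, 2] -> pop 34, enqueue [33, 36], visited so far: [17, 15, 26, 5, 16, 25, 34]
  queue [2, 33, 36] -> pop 2, enqueue [none], visited so far: [17, 15, 26, 5, 16, 25, 34, 2]
  queue [33, 36] -> pop 33, enqueue [none], visited so far: [17, 15, 26, 5, 16, 25, 34, 2, 33]
  queue [36] -> pop 36, enqueue [39], visited so far: [17, 15, 26, 5, 16, 25, 34, 2, 33, 36]
  queue [39] -> pop 39, enqueue [none], visited so far: [17, 15, 26, 5, 16, 25, 34, 2, 33, 36, 39]
Result: [17, 15, 26, 5, 16, 25, 34, 2, 33, 36, 39]


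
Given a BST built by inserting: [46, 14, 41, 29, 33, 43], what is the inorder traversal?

Tree insertion order: [46, 14, 41, 29, 33, 43]
Tree (level-order array): [46, 14, None, None, 41, 29, 43, None, 33]
Inorder traversal: [14, 29, 33, 41, 43, 46]


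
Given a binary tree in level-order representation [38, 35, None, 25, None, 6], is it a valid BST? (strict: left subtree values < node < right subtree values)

Level-order array: [38, 35, None, 25, None, 6]
Validate using subtree bounds (lo, hi): at each node, require lo < value < hi,
then recurse left with hi=value and right with lo=value.
Preorder trace (stopping at first violation):
  at node 38 with bounds (-inf, +inf): OK
  at node 35 with bounds (-inf, 38): OK
  at node 25 with bounds (-inf, 35): OK
  at node 6 with bounds (-inf, 25): OK
No violation found at any node.
Result: Valid BST


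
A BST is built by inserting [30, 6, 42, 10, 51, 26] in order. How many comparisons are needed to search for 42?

Search path for 42: 30 -> 42
Found: True
Comparisons: 2


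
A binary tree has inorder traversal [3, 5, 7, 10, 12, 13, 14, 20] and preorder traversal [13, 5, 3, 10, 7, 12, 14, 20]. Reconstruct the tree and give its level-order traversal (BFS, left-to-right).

Inorder:  [3, 5, 7, 10, 12, 13, 14, 20]
Preorder: [13, 5, 3, 10, 7, 12, 14, 20]
Algorithm: preorder visits root first, so consume preorder in order;
for each root, split the current inorder slice at that value into
left-subtree inorder and right-subtree inorder, then recurse.
Recursive splits:
  root=13; inorder splits into left=[3, 5, 7, 10, 12], right=[14, 20]
  root=5; inorder splits into left=[3], right=[7, 10, 12]
  root=3; inorder splits into left=[], right=[]
  root=10; inorder splits into left=[7], right=[12]
  root=7; inorder splits into left=[], right=[]
  root=12; inorder splits into left=[], right=[]
  root=14; inorder splits into left=[], right=[20]
  root=20; inorder splits into left=[], right=[]
Reconstructed level-order: [13, 5, 14, 3, 10, 20, 7, 12]


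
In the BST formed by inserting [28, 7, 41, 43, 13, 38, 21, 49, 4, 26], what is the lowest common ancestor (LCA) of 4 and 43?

Tree insertion order: [28, 7, 41, 43, 13, 38, 21, 49, 4, 26]
Tree (level-order array): [28, 7, 41, 4, 13, 38, 43, None, None, None, 21, None, None, None, 49, None, 26]
In a BST, the LCA of p=4, q=43 is the first node v on the
root-to-leaf path with p <= v <= q (go left if both < v, right if both > v).
Walk from root:
  at 28: 4 <= 28 <= 43, this is the LCA
LCA = 28


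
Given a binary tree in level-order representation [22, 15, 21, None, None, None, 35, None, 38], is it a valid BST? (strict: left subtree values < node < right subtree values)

Level-order array: [22, 15, 21, None, None, None, 35, None, 38]
Validate using subtree bounds (lo, hi): at each node, require lo < value < hi,
then recurse left with hi=value and right with lo=value.
Preorder trace (stopping at first violation):
  at node 22 with bounds (-inf, +inf): OK
  at node 15 with bounds (-inf, 22): OK
  at node 21 with bounds (22, +inf): VIOLATION
Node 21 violates its bound: not (22 < 21 < +inf).
Result: Not a valid BST


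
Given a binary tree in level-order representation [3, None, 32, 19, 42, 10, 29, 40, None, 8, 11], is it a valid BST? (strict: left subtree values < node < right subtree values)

Level-order array: [3, None, 32, 19, 42, 10, 29, 40, None, 8, 11]
Validate using subtree bounds (lo, hi): at each node, require lo < value < hi,
then recurse left with hi=value and right with lo=value.
Preorder trace (stopping at first violation):
  at node 3 with bounds (-inf, +inf): OK
  at node 32 with bounds (3, +inf): OK
  at node 19 with bounds (3, 32): OK
  at node 10 with bounds (3, 19): OK
  at node 8 with bounds (3, 10): OK
  at node 11 with bounds (10, 19): OK
  at node 29 with bounds (19, 32): OK
  at node 42 with bounds (32, +inf): OK
  at node 40 with bounds (32, 42): OK
No violation found at any node.
Result: Valid BST


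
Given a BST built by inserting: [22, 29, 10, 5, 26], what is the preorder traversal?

Tree insertion order: [22, 29, 10, 5, 26]
Tree (level-order array): [22, 10, 29, 5, None, 26]
Preorder traversal: [22, 10, 5, 29, 26]


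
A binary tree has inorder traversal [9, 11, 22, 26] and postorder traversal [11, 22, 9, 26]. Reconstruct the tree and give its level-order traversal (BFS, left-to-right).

Inorder:   [9, 11, 22, 26]
Postorder: [11, 22, 9, 26]
Algorithm: postorder visits root last, so walk postorder right-to-left;
each value is the root of the current inorder slice — split it at that
value, recurse on the right subtree first, then the left.
Recursive splits:
  root=26; inorder splits into left=[9, 11, 22], right=[]
  root=9; inorder splits into left=[], right=[11, 22]
  root=22; inorder splits into left=[11], right=[]
  root=11; inorder splits into left=[], right=[]
Reconstructed level-order: [26, 9, 22, 11]


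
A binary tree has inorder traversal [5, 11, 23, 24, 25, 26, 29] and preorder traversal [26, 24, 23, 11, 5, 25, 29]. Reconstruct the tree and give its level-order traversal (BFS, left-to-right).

Inorder:  [5, 11, 23, 24, 25, 26, 29]
Preorder: [26, 24, 23, 11, 5, 25, 29]
Algorithm: preorder visits root first, so consume preorder in order;
for each root, split the current inorder slice at that value into
left-subtree inorder and right-subtree inorder, then recurse.
Recursive splits:
  root=26; inorder splits into left=[5, 11, 23, 24, 25], right=[29]
  root=24; inorder splits into left=[5, 11, 23], right=[25]
  root=23; inorder splits into left=[5, 11], right=[]
  root=11; inorder splits into left=[5], right=[]
  root=5; inorder splits into left=[], right=[]
  root=25; inorder splits into left=[], right=[]
  root=29; inorder splits into left=[], right=[]
Reconstructed level-order: [26, 24, 29, 23, 25, 11, 5]


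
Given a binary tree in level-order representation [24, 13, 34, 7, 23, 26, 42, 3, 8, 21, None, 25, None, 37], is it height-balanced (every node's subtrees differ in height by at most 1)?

Tree (level-order array): [24, 13, 34, 7, 23, 26, 42, 3, 8, 21, None, 25, None, 37]
Definition: a tree is height-balanced if, at every node, |h(left) - h(right)| <= 1 (empty subtree has height -1).
Bottom-up per-node check:
  node 3: h_left=-1, h_right=-1, diff=0 [OK], height=0
  node 8: h_left=-1, h_right=-1, diff=0 [OK], height=0
  node 7: h_left=0, h_right=0, diff=0 [OK], height=1
  node 21: h_left=-1, h_right=-1, diff=0 [OK], height=0
  node 23: h_left=0, h_right=-1, diff=1 [OK], height=1
  node 13: h_left=1, h_right=1, diff=0 [OK], height=2
  node 25: h_left=-1, h_right=-1, diff=0 [OK], height=0
  node 26: h_left=0, h_right=-1, diff=1 [OK], height=1
  node 37: h_left=-1, h_right=-1, diff=0 [OK], height=0
  node 42: h_left=0, h_right=-1, diff=1 [OK], height=1
  node 34: h_left=1, h_right=1, diff=0 [OK], height=2
  node 24: h_left=2, h_right=2, diff=0 [OK], height=3
All nodes satisfy the balance condition.
Result: Balanced
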